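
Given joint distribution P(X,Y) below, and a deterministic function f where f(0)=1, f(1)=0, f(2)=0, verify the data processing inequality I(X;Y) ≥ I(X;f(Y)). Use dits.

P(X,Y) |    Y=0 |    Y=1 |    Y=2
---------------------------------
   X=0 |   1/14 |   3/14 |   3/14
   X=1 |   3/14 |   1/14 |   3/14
I(X;Y) = 0.0325, I(X;f(Y)) = 0.0225, inequality holds: 0.0325 ≥ 0.0225

Data Processing Inequality: For any Markov chain X → Y → Z, we have I(X;Y) ≥ I(X;Z).

Here Z = f(Y) is a deterministic function of Y, forming X → Y → Z.

Original I(X;Y) = 0.0325 dits

After applying f:
P(X,Z) where Z=f(Y):
- P(X,Z=0) = P(X,Y=1) + P(X,Y=2)
- P(X,Z=1) = P(X,Y=0)

I(X;Z) = I(X;f(Y)) = 0.0225 dits

Verification: 0.0325 ≥ 0.0225 ✓

Information cannot be created by processing; the function f can only lose information about X.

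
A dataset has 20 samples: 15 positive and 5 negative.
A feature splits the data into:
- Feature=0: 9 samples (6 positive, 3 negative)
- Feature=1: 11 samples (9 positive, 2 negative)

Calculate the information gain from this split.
0.0218 bits

Information Gain = H(Y) - H(Y|Feature)

Before split:
P(positive) = 15/20 = 0.7500
H(Y) = 0.8113 bits

After split:
Feature=0: H = 0.9183 bits (weight = 9/20)
Feature=1: H = 0.6840 bits (weight = 11/20)
H(Y|Feature) = (9/20)×0.9183 + (11/20)×0.6840 = 0.7895 bits

Information Gain = 0.8113 - 0.7895 = 0.0218 bits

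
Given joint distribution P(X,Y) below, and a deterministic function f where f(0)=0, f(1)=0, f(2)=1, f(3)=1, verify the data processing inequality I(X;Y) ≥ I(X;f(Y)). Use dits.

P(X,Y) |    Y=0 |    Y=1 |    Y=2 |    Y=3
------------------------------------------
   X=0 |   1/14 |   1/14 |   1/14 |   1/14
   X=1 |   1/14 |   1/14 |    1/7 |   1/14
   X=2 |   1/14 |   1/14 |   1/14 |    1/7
I(X;Y) = 0.0123, I(X;f(Y)) = 0.0018, inequality holds: 0.0123 ≥ 0.0018

Data Processing Inequality: For any Markov chain X → Y → Z, we have I(X;Y) ≥ I(X;Z).

Here Z = f(Y) is a deterministic function of Y, forming X → Y → Z.

Original I(X;Y) = 0.0123 dits

After applying f:
P(X,Z) where Z=f(Y):
- P(X,Z=0) = P(X,Y=0) + P(X,Y=1)
- P(X,Z=1) = P(X,Y=2) + P(X,Y=3)

I(X;Z) = I(X;f(Y)) = 0.0018 dits

Verification: 0.0123 ≥ 0.0018 ✓

Information cannot be created by processing; the function f can only lose information about X.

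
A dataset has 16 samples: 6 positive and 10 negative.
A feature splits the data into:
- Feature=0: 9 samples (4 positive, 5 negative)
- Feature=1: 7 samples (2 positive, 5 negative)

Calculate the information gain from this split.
0.0193 bits

Information Gain = H(Y) - H(Y|Feature)

Before split:
P(positive) = 6/16 = 0.3750
H(Y) = 0.9544 bits

After split:
Feature=0: H = 0.9911 bits (weight = 9/16)
Feature=1: H = 0.8631 bits (weight = 7/16)
H(Y|Feature) = (9/16)×0.9911 + (7/16)×0.8631 = 0.9351 bits

Information Gain = 0.9544 - 0.9351 = 0.0193 bits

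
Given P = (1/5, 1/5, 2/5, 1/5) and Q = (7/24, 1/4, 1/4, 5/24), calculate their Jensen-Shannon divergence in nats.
0.0145 nats

Jensen-Shannon divergence is:
JSD(P||Q) = 0.5 × D_KL(P||M) + 0.5 × D_KL(Q||M)
where M = 0.5 × (P + Q) is the mixture distribution.

M = 0.5 × (1/5, 1/5, 2/5, 1/5) + 0.5 × (7/24, 1/4, 1/4, 5/24) = (0.245833, 9/40, 13/40, 0.204167)

D_KL(P||M) = 0.0141 nats
D_KL(Q||M) = 0.0148 nats

JSD(P||Q) = 0.5 × 0.0141 + 0.5 × 0.0148 = 0.0145 nats

Unlike KL divergence, JSD is symmetric and bounded: 0 ≤ JSD ≤ log(2).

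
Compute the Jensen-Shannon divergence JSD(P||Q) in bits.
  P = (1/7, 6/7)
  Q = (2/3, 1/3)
0.2187 bits

Jensen-Shannon divergence is:
JSD(P||Q) = 0.5 × D_KL(P||M) + 0.5 × D_KL(Q||M)
where M = 0.5 × (P + Q) is the mixture distribution.

M = 0.5 × (1/7, 6/7) + 0.5 × (2/3, 1/3) = (0.404762, 0.595238)

D_KL(P||M) = 0.2363 bits
D_KL(Q||M) = 0.2011 bits

JSD(P||Q) = 0.5 × 0.2363 + 0.5 × 0.2011 = 0.2187 bits

Unlike KL divergence, JSD is symmetric and bounded: 0 ≤ JSD ≤ log(2).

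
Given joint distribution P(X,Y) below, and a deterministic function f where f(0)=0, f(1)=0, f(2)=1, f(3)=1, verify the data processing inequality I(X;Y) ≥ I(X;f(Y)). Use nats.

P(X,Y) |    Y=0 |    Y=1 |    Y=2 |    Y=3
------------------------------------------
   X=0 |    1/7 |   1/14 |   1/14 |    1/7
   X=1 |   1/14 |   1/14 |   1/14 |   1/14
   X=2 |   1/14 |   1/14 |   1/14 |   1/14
I(X;Y) = 0.0140, I(X;f(Y)) = 0.0000, inequality holds: 0.0140 ≥ 0.0000

Data Processing Inequality: For any Markov chain X → Y → Z, we have I(X;Y) ≥ I(X;Z).

Here Z = f(Y) is a deterministic function of Y, forming X → Y → Z.

Original I(X;Y) = 0.0140 nats

After applying f:
P(X,Z) where Z=f(Y):
- P(X,Z=0) = P(X,Y=0) + P(X,Y=1)
- P(X,Z=1) = P(X,Y=2) + P(X,Y=3)

I(X;Z) = I(X;f(Y)) = 0.0000 nats

Verification: 0.0140 ≥ 0.0000 ✓

Information cannot be created by processing; the function f can only lose information about X.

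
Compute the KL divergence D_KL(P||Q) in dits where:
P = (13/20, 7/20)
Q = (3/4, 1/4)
0.0107 dits

KL divergence: D_KL(P||Q) = Σ p(x) log(p(x)/q(x))

Computing term by term:
  x=0: 13/20 × log_10[(13/20)/(3/4)] = 13/20 × -0.0621 = -0.0404
  x=1: 7/20 × log_10[(7/20)/(1/4)] = 7/20 × 0.1461 = 0.0511

D_KL(P||Q) = 0.0107 dits

Note: KL divergence is always non-negative and equals 0 iff P = Q.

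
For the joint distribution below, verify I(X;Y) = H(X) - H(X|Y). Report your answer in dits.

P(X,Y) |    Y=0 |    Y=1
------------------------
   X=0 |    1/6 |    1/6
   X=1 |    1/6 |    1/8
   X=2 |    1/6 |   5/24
I(X;Y) = 0.0023 dits

Mutual information has multiple equivalent forms:
- I(X;Y) = H(X) - H(X|Y)
- I(X;Y) = H(Y) - H(Y|X)
- I(X;Y) = H(X) + H(Y) - H(X,Y)

Computing all quantities:
H(X) = 0.4749, H(Y) = 0.3010, H(X,Y) = 0.7736
H(X|Y) = 0.4725, H(Y|X) = 0.2987

Verification:
H(X) - H(X|Y) = 0.4749 - 0.4725 = 0.0023
H(Y) - H(Y|X) = 0.3010 - 0.2987 = 0.0023
H(X) + H(Y) - H(X,Y) = 0.4749 + 0.3010 - 0.7736 = 0.0023

All forms give I(X;Y) = 0.0023 dits. ✓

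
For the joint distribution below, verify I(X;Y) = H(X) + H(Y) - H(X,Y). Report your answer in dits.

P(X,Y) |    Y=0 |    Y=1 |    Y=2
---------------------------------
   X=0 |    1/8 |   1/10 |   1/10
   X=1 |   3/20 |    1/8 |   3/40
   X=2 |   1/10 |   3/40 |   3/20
I(X;Y) = 0.0104 dits

Mutual information has multiple equivalent forms:
- I(X;Y) = H(X) - H(X|Y)
- I(X;Y) = H(Y) - H(Y|X)
- I(X;Y) = H(X) + H(Y) - H(X,Y)

Computing all quantities:
H(X) = 0.4769, H(Y) = 0.4752, H(X,Y) = 0.9417
H(X|Y) = 0.4664, H(Y|X) = 0.4648

Verification:
H(X) - H(X|Y) = 0.4769 - 0.4664 = 0.0104
H(Y) - H(Y|X) = 0.4752 - 0.4648 = 0.0104
H(X) + H(Y) - H(X,Y) = 0.4769 + 0.4752 - 0.9417 = 0.0104

All forms give I(X;Y) = 0.0104 dits. ✓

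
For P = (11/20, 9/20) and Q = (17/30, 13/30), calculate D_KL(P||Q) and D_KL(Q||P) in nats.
D_KL(P||Q) = 0.0006, D_KL(Q||P) = 0.0006

KL divergence is not symmetric: D_KL(P||Q) ≠ D_KL(Q||P) in general.

D_KL(P||Q) = 0.0006 nats
D_KL(Q||P) = 0.0006 nats

In this case they happen to be equal (to 4 decimal places).

This asymmetry is why KL divergence is not a true distance metric.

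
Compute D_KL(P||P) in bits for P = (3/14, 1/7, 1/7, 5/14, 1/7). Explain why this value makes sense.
0.0000 bits

KL divergence satisfies the Gibbs inequality: D_KL(P||Q) ≥ 0 for all distributions P, Q.

D_KL(P||Q) = Σ p(x) log(p(x)/q(x))
Each term is p(x) × log_2(p(x)/p(x)) = p(x) × log_2(1) = 0, so the sum is 0.
D_KL(P||Q) = 0.0000 bits

When P = Q, the KL divergence is exactly 0, as there is no 'divergence' between identical distributions.

This non-negativity is a fundamental property: relative entropy cannot be negative because it measures how different Q is from P.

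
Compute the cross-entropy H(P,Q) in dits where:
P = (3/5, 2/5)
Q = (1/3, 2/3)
0.3567 dits

Cross-entropy: H(P,Q) = -Σ p(x) log q(x)

Alternatively: H(P,Q) = H(P) + D_KL(P||Q)
H(P) = 0.2923 dits
D_KL(P||Q) = 0.0644 dits

H(P,Q) = 0.2923 + 0.0644 = 0.3567 dits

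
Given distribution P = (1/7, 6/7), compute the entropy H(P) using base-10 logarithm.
0.1781 dits

Shannon entropy is H(X) = -Σ p(x) log p(x).

For P = (1/7, 6/7):
H = -1/7 × log_10(1/7) -6/7 × log_10(6/7)
H = 0.1781 dits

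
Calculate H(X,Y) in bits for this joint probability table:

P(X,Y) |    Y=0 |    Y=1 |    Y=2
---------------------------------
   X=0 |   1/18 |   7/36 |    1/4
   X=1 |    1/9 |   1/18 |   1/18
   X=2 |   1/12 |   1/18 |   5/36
2.9326 bits

Joint entropy is H(X,Y) = -Σ_{x,y} p(x,y) log p(x,y).

Summing over all non-zero entries:
H(X,Y) = -[1/18·log_2(1/18) + 7/36·log_2(7/36) + 1/4·log_2(1/4) + 1/9·log_2(1/9) + 1/18·log_2(1/18) + 1/18·log_2(1/18) + 1/12·log_2(1/12) + 1/18·log_2(1/18) + 5/36·log_2(5/36)]
H(X,Y) = 2.9326 bits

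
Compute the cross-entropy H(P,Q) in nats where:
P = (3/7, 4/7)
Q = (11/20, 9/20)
0.7125 nats

Cross-entropy: H(P,Q) = -Σ p(x) log q(x)

Alternatively: H(P,Q) = H(P) + D_KL(P||Q)
H(P) = 0.6829 nats
D_KL(P||Q) = 0.0296 nats

H(P,Q) = 0.6829 + 0.0296 = 0.7125 nats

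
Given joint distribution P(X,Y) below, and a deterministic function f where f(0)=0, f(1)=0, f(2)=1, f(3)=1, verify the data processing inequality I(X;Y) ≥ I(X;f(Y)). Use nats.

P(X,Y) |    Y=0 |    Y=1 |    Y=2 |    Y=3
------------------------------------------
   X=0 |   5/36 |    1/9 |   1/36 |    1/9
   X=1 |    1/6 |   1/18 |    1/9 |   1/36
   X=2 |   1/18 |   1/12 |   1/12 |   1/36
I(X;Y) = 0.0898, I(X;f(Y)) = 0.0024, inequality holds: 0.0898 ≥ 0.0024

Data Processing Inequality: For any Markov chain X → Y → Z, we have I(X;Y) ≥ I(X;Z).

Here Z = f(Y) is a deterministic function of Y, forming X → Y → Z.

Original I(X;Y) = 0.0898 nats

After applying f:
P(X,Z) where Z=f(Y):
- P(X,Z=0) = P(X,Y=0) + P(X,Y=1)
- P(X,Z=1) = P(X,Y=2) + P(X,Y=3)

I(X;Z) = I(X;f(Y)) = 0.0024 nats

Verification: 0.0898 ≥ 0.0024 ✓

Information cannot be created by processing; the function f can only lose information about X.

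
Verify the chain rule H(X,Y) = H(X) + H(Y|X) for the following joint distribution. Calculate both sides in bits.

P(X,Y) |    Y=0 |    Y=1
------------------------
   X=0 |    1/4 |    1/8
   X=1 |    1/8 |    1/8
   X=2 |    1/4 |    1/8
H(X,Y) = 2.5000, H(X) = 1.5613, H(Y|X) = 0.9387 (all in bits)

Chain rule: H(X,Y) = H(X) + H(Y|X)

Left side — joint entropy directly:
H(X,Y) = -Σ p(x,y) log p(x,y) = 2.5000 bits

Right side — compute H(Y|X) from the conditional distributions:
P(X) = (3/8, 1/4, 3/8), so H(X) = 1.5613 bits
H(Y|X) = Σ_x P(X=x) · H(Y|X=x):
  P(Y|X=0) = (2/3, 1/3), H(Y|X=0) = 0.9183, weight P(X=0) = 3/8
  P(Y|X=1) = (1/2, 1/2), H(Y|X=1) = 1.0000, weight P(X=1) = 1/4
  P(Y|X=2) = (2/3, 1/3), H(Y|X=2) = 0.9183, weight P(X=2) = 3/8
H(Y|X) = 0.9387 bits

H(X) + H(Y|X) = 1.5613 + 0.9387 = 2.5000 bits

Both sides equal 2.5000 bits. ✓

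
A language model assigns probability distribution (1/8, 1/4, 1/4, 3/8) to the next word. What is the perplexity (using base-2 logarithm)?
3.7467

Perplexity is 2^H (or exp(H) for natural log).

First, H = -Σ p log p = 1.9056 bits
Perplexity = 2^1.9056 = 3.7467

Interpretation: The model's uncertainty is equivalent to choosing uniformly among 3.7 options.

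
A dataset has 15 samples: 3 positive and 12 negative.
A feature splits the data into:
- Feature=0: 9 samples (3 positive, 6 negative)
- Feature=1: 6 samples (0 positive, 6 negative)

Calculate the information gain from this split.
0.1710 bits

Information Gain = H(Y) - H(Y|Feature)

Before split:
P(positive) = 3/15 = 0.2000
H(Y) = 0.7219 bits

After split:
Feature=0: H = 0.9183 bits (weight = 9/15)
Feature=1: H = 0.0000 bits (weight = 6/15)
H(Y|Feature) = (9/15)×0.9183 + (6/15)×0.0000 = 0.5510 bits

Information Gain = 0.7219 - 0.5510 = 0.1710 bits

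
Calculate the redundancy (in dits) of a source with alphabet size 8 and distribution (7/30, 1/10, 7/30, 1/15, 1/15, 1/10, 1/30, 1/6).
0.0724 dits

Redundancy measures how far a source is from maximum entropy:
R = H_max - H(X)

Maximum entropy for 8 symbols: H_max = log_10(8) = 0.9031 dits
Actual entropy: H(X) = 0.8307 dits
Redundancy: R = 0.9031 - 0.8307 = 0.0724 dits

This redundancy represents potential for compression: the source could be compressed by 0.0724 dits per symbol.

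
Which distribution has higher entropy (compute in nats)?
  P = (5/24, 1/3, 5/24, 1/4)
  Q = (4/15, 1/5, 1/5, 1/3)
P

Computing entropies in nats:
H(P) = 1.3664
H(Q) = 1.3624

Distribution P has higher entropy.

Intuition: The distribution closer to uniform (more spread out) has higher entropy.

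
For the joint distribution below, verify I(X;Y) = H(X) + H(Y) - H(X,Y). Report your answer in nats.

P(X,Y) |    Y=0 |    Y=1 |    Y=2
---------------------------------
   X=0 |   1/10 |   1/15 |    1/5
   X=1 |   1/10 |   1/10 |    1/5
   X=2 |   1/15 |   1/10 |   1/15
I(X;Y) = 0.0281 nats

Mutual information has multiple equivalent forms:
- I(X;Y) = H(X) - H(X|Y)
- I(X;Y) = H(Y) - H(Y|X)
- I(X;Y) = H(X) + H(Y) - H(X,Y)

Computing all quantities:
H(X) = 1.0740, H(Y) = 1.0606, H(X,Y) = 2.1064
H(X|Y) = 1.0458, H(Y|X) = 1.0325

Verification:
H(X) - H(X|Y) = 1.0740 - 1.0458 = 0.0281
H(Y) - H(Y|X) = 1.0606 - 1.0325 = 0.0281
H(X) + H(Y) - H(X,Y) = 1.0740 + 1.0606 - 2.1064 = 0.0281

All forms give I(X;Y) = 0.0281 nats. ✓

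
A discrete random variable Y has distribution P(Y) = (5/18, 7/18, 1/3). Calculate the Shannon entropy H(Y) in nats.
1.0893 nats

Shannon entropy is H(X) = -Σ p(x) log p(x).

For P = (5/18, 7/18, 1/3):
H = -5/18 × log_e(5/18) -7/18 × log_e(7/18) -1/3 × log_e(1/3)
H = 1.0893 nats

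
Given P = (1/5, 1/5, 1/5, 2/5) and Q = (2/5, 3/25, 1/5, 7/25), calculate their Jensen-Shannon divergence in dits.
0.0119 dits

Jensen-Shannon divergence is:
JSD(P||Q) = 0.5 × D_KL(P||M) + 0.5 × D_KL(Q||M)
where M = 0.5 × (P + Q) is the mixture distribution.

M = 0.5 × (1/5, 1/5, 1/5, 2/5) + 0.5 × (2/5, 3/25, 1/5, 7/25) = (3/10, 4/25, 1/5, 0.34)

D_KL(P||M) = 0.0124 dits
D_KL(Q||M) = 0.0114 dits

JSD(P||Q) = 0.5 × 0.0124 + 0.5 × 0.0114 = 0.0119 dits

Unlike KL divergence, JSD is symmetric and bounded: 0 ≤ JSD ≤ log(2).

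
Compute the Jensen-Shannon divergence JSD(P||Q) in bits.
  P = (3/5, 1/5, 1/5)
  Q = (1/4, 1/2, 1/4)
0.1035 bits

Jensen-Shannon divergence is:
JSD(P||Q) = 0.5 × D_KL(P||M) + 0.5 × D_KL(Q||M)
where M = 0.5 × (P + Q) is the mixture distribution.

M = 0.5 × (3/5, 1/5, 1/5) + 0.5 × (1/4, 1/2, 1/4) = (17/40, 7/20, 9/40)

D_KL(P||M) = 0.1030 bits
D_KL(Q||M) = 0.1039 bits

JSD(P||Q) = 0.5 × 0.1030 + 0.5 × 0.1039 = 0.1035 bits

Unlike KL divergence, JSD is symmetric and bounded: 0 ≤ JSD ≤ log(2).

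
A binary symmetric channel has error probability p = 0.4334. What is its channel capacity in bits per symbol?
0.0128 bits

For a binary symmetric channel (BSC) with error probability p:
Capacity C = 1 - H(p) bits per symbol

where H(p) = -p log₂(p) - (1-p) log₂(1-p) is the binary entropy function.

H(0.4334) = 0.9872 bits
C = 1 - 0.9872 = 0.0128 bits per symbol

This means we can reliably transmit up to 0.0128 bits of information per channel use.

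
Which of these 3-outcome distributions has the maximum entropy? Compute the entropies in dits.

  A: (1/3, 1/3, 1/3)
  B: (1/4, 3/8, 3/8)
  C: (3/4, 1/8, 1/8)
A

For a discrete distribution over n outcomes, entropy is maximized by the uniform distribution.

Computing entropies:
H(A) = 0.4771 dits
H(B) = 0.4700 dits
H(C) = 0.3195 dits

The uniform distribution (where all probabilities equal 1/3) achieves the maximum entropy of log_10(3) = 0.4771 dits.

Distribution A has the highest entropy.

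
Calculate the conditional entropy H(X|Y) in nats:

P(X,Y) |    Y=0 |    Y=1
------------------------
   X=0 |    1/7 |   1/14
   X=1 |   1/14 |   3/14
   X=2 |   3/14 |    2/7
0.9902 nats

Using the chain rule: H(X|Y) = H(X,Y) - H(Y)

First, compute H(X,Y) = 1.6731 nats

Marginal P(Y) = (3/7, 4/7)
H(Y) = 0.6829 nats

H(X|Y) = H(X,Y) - H(Y) = 1.6731 - 0.6829 = 0.9902 nats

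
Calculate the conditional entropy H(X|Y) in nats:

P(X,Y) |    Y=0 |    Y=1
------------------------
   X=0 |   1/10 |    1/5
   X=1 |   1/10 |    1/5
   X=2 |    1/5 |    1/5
1.0751 nats

Using the chain rule: H(X|Y) = H(X,Y) - H(Y)

First, compute H(X,Y) = 1.7481 nats

Marginal P(Y) = (2/5, 3/5)
H(Y) = 0.6730 nats

H(X|Y) = H(X,Y) - H(Y) = 1.7481 - 0.6730 = 1.0751 nats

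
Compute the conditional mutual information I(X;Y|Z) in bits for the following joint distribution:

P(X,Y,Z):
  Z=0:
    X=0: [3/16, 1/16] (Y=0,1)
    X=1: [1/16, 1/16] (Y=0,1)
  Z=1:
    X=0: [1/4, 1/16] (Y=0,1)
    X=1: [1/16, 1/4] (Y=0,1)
0.1903 bits

Conditional mutual information: I(X;Y|Z) = H(X|Z) + H(Y|Z) - H(X,Y|Z)

H(Z) = 0.9544
H(X,Z) = 1.9238 → H(X|Z) = 0.9694
H(Y,Z) = 1.9238 → H(Y|Z) = 0.9694
H(X,Y,Z) = 2.7028 → H(X,Y|Z) = 1.7484

I(X;Y|Z) = 0.9694 + 0.9694 - 1.7484 = 0.1903 bits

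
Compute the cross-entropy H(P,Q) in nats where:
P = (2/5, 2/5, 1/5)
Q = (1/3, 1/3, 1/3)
1.0986 nats

Cross-entropy: H(P,Q) = -Σ p(x) log q(x)

Alternatively: H(P,Q) = H(P) + D_KL(P||Q)
H(P) = 1.0549 nats
D_KL(P||Q) = 0.0437 nats

H(P,Q) = 1.0549 + 0.0437 = 1.0986 nats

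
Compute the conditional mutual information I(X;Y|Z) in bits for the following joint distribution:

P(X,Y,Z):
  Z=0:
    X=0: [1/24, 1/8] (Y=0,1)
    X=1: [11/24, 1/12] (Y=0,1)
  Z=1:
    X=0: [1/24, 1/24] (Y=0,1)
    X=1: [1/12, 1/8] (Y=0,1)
0.1501 bits

Conditional mutual information: I(X;Y|Z) = H(X|Z) + H(Y|Z) - H(X,Y|Z)

H(Z) = 0.8709
H(X,Z) = 1.6802 → H(X|Z) = 0.8093
H(Y,Z) = 1.7773 → H(Y|Z) = 0.9064
H(X,Y,Z) = 2.4365 → H(X,Y|Z) = 1.5656

I(X;Y|Z) = 0.8093 + 0.9064 - 1.5656 = 0.1501 bits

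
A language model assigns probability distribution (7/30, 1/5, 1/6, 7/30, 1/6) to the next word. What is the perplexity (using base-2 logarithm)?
4.9445

Perplexity is 2^H (or exp(H) for natural log).

First, H = -Σ p log p = 2.3058 bits
Perplexity = 2^2.3058 = 4.9445

Interpretation: The model's uncertainty is equivalent to choosing uniformly among 4.9 options.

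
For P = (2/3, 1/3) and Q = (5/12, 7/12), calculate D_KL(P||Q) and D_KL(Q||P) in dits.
D_KL(P||Q) = 0.0551, D_KL(Q||P) = 0.0567

KL divergence is not symmetric: D_KL(P||Q) ≠ D_KL(Q||P) in general.

D_KL(P||Q) = 0.0551 dits
D_KL(Q||P) = 0.0567 dits

No, they are not equal!

This asymmetry is why KL divergence is not a true distance metric.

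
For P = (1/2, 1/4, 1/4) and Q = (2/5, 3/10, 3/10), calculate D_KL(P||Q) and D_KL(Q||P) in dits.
D_KL(P||Q) = 0.0089, D_KL(Q||P) = 0.0087

KL divergence is not symmetric: D_KL(P||Q) ≠ D_KL(Q||P) in general.

D_KL(P||Q) = 0.0089 dits
D_KL(Q||P) = 0.0087 dits

No, they are not equal!

This asymmetry is why KL divergence is not a true distance metric.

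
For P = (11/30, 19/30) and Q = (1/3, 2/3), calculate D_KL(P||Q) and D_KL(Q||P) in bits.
D_KL(P||Q) = 0.0036, D_KL(Q||P) = 0.0035

KL divergence is not symmetric: D_KL(P||Q) ≠ D_KL(Q||P) in general.

D_KL(P||Q) = 0.0036 bits
D_KL(Q||P) = 0.0035 bits

No, they are not equal!

This asymmetry is why KL divergence is not a true distance metric.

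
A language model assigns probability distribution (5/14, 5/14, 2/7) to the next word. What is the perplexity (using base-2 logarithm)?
2.9843

Perplexity is 2^H (or exp(H) for natural log).

First, H = -Σ p log p = 1.5774 bits
Perplexity = 2^1.5774 = 2.9843

Interpretation: The model's uncertainty is equivalent to choosing uniformly among 3.0 options.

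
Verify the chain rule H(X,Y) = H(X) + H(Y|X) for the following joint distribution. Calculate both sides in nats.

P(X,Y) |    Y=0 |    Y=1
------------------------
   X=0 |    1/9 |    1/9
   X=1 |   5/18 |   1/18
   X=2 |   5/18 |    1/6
H(X,Y) = 1.6591, H(X) = 1.0609, H(Y|X) = 0.5982 (all in nats)

Chain rule: H(X,Y) = H(X) + H(Y|X)

Left side — joint entropy directly:
H(X,Y) = -Σ p(x,y) log p(x,y) = 1.6591 nats

Right side — compute H(Y|X) from the conditional distributions:
P(X) = (2/9, 1/3, 4/9), so H(X) = 1.0609 nats
H(Y|X) = Σ_x P(X=x) · H(Y|X=x):
  P(Y|X=0) = (1/2, 1/2), H(Y|X=0) = 0.6931, weight P(X=0) = 2/9
  P(Y|X=1) = (5/6, 1/6), H(Y|X=1) = 0.4506, weight P(X=1) = 1/3
  P(Y|X=2) = (5/8, 3/8), H(Y|X=2) = 0.6616, weight P(X=2) = 4/9
H(Y|X) = 0.5982 nats

H(X) + H(Y|X) = 1.0609 + 0.5982 = 1.6591 nats

Both sides equal 1.6591 nats. ✓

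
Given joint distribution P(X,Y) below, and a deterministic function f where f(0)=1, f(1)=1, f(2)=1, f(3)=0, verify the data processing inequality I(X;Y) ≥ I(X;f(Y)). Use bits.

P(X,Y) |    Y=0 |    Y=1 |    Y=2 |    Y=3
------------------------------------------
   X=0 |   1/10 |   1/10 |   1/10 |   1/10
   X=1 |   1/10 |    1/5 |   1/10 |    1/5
I(X;Y) = 0.0200, I(X;f(Y)) = 0.0058, inequality holds: 0.0200 ≥ 0.0058

Data Processing Inequality: For any Markov chain X → Y → Z, we have I(X;Y) ≥ I(X;Z).

Here Z = f(Y) is a deterministic function of Y, forming X → Y → Z.

Original I(X;Y) = 0.0200 bits

After applying f:
P(X,Z) where Z=f(Y):
- P(X,Z=0) = P(X,Y=3)
- P(X,Z=1) = P(X,Y=0) + P(X,Y=1) + P(X,Y=2)

I(X;Z) = I(X;f(Y)) = 0.0058 bits

Verification: 0.0200 ≥ 0.0058 ✓

Information cannot be created by processing; the function f can only lose information about X.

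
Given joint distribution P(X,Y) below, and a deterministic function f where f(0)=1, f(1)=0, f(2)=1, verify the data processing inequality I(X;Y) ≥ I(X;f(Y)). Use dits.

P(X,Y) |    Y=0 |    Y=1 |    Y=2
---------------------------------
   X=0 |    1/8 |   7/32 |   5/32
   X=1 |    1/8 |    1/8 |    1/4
I(X;Y) = 0.0104, I(X;f(Y)) = 0.0085, inequality holds: 0.0104 ≥ 0.0085

Data Processing Inequality: For any Markov chain X → Y → Z, we have I(X;Y) ≥ I(X;Z).

Here Z = f(Y) is a deterministic function of Y, forming X → Y → Z.

Original I(X;Y) = 0.0104 dits

After applying f:
P(X,Z) where Z=f(Y):
- P(X,Z=0) = P(X,Y=1)
- P(X,Z=1) = P(X,Y=0) + P(X,Y=2)

I(X;Z) = I(X;f(Y)) = 0.0085 dits

Verification: 0.0104 ≥ 0.0085 ✓

Information cannot be created by processing; the function f can only lose information about X.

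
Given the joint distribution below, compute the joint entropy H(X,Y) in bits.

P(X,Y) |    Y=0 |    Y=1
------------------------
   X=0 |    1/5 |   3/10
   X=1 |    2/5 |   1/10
1.8464 bits

Joint entropy is H(X,Y) = -Σ_{x,y} p(x,y) log p(x,y).

Summing over all non-zero entries:
H(X,Y) = -[1/5·log_2(1/5) + 3/10·log_2(3/10) + 2/5·log_2(2/5) + 1/10·log_2(1/10)]
H(X,Y) = 1.8464 bits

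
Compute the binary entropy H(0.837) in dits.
0.1931 dits

The binary entropy function is:
H(p) = -p log(p) - (1-p) log(1-p)

H(0.837) = -0.837 × log_10(0.837) - 0.163 × log_10(0.163)
H(0.837) = 0.1931 dits

Note: Binary entropy is maximized at p=0.5 (H=1 bit) and minimized at p=0 or p=1 (H=0).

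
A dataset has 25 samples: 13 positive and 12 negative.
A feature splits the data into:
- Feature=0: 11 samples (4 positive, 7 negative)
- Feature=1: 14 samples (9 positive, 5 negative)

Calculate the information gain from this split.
0.0562 bits

Information Gain = H(Y) - H(Y|Feature)

Before split:
P(positive) = 13/25 = 0.5200
H(Y) = 0.9988 bits

After split:
Feature=0: H = 0.9457 bits (weight = 11/25)
Feature=1: H = 0.9403 bits (weight = 14/25)
H(Y|Feature) = (11/25)×0.9457 + (14/25)×0.9403 = 0.9427 bits

Information Gain = 0.9988 - 0.9427 = 0.0562 bits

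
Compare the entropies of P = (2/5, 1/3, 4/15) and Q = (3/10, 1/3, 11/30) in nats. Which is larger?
Q

Computing entropies in nats:
H(P) = 1.0852
H(Q) = 1.0953

Distribution Q has higher entropy.

Intuition: The distribution closer to uniform (more spread out) has higher entropy.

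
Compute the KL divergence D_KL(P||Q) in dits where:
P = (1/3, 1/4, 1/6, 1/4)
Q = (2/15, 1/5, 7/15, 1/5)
0.1066 dits

KL divergence: D_KL(P||Q) = Σ p(x) log(p(x)/q(x))

Computing term by term:
  x=0: 1/3 × log_10[(1/3)/(2/15)] = 1/3 × 0.3979 = 0.1326
  x=1: 1/4 × log_10[(1/4)/(1/5)] = 1/4 × 0.0969 = 0.0242
  x=2: 1/6 × log_10[(1/6)/(7/15)] = 1/6 × -0.4472 = -0.0745
  x=3: 1/4 × log_10[(1/4)/(1/5)] = 1/4 × 0.0969 = 0.0242

D_KL(P||Q) = 0.1066 dits

Note: KL divergence is always non-negative and equals 0 iff P = Q.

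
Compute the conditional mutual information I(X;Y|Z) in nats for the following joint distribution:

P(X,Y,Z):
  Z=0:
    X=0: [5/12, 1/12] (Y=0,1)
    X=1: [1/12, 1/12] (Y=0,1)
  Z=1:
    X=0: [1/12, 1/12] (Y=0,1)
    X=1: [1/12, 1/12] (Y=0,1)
0.0341 nats

Conditional mutual information: I(X;Y|Z) = H(X|Z) + H(Y|Z) - H(X,Y|Z)

H(Z) = 0.6365
H(X,Z) = 1.2425 → H(X|Z) = 0.6059
H(Y,Z) = 1.2425 → H(Y|Z) = 0.6059
H(X,Y,Z) = 1.8143 → H(X,Y|Z) = 1.1778

I(X;Y|Z) = 0.6059 + 0.6059 - 1.1778 = 0.0341 nats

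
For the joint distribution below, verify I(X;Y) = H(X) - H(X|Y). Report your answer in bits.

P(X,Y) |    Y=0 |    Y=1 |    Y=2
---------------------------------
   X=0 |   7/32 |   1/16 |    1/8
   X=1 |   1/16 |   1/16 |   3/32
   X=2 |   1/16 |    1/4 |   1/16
I(X;Y) = 0.1883 bits

Mutual information has multiple equivalent forms:
- I(X;Y) = H(X) - H(X|Y)
- I(X;Y) = H(Y) - H(Y|X)
- I(X;Y) = H(X) + H(Y) - H(X,Y)

Computing all quantities:
H(X) = 1.5382, H(Y) = 1.5749, H(X,Y) = 2.9248
H(X|Y) = 1.3499, H(Y|X) = 1.3866

Verification:
H(X) - H(X|Y) = 1.5382 - 1.3499 = 0.1883
H(Y) - H(Y|X) = 1.5749 - 1.3866 = 0.1883
H(X) + H(Y) - H(X,Y) = 1.5382 + 1.5749 - 2.9248 = 0.1883

All forms give I(X;Y) = 0.1883 bits. ✓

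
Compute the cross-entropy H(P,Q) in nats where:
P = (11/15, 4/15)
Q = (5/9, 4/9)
0.6473 nats

Cross-entropy: H(P,Q) = -Σ p(x) log q(x)

Alternatively: H(P,Q) = H(P) + D_KL(P||Q)
H(P) = 0.5799 nats
D_KL(P||Q) = 0.0674 nats

H(P,Q) = 0.5799 + 0.0674 = 0.6473 nats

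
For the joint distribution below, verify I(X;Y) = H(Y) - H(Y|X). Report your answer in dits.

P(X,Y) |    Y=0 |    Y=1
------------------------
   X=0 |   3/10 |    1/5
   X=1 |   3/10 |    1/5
I(X;Y) = 0.0000 dits

Mutual information has multiple equivalent forms:
- I(X;Y) = H(X) - H(X|Y)
- I(X;Y) = H(Y) - H(Y|X)
- I(X;Y) = H(X) + H(Y) - H(X,Y)

Computing all quantities:
H(X) = 0.3010, H(Y) = 0.2923, H(X,Y) = 0.5933
H(X|Y) = 0.3010, H(Y|X) = 0.2923

Verification:
H(X) - H(X|Y) = 0.3010 - 0.3010 = 0.0000
H(Y) - H(Y|X) = 0.2923 - 0.2923 = 0.0000
H(X) + H(Y) - H(X,Y) = 0.3010 + 0.2923 - 0.5933 = 0.0000

All forms give I(X;Y) = 0.0000 dits. ✓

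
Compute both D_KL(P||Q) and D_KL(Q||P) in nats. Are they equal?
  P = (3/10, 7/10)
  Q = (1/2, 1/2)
D_KL(P||Q) = 0.0823, D_KL(Q||P) = 0.0872

KL divergence is not symmetric: D_KL(P||Q) ≠ D_KL(Q||P) in general.

D_KL(P||Q) = 0.0823 nats
D_KL(Q||P) = 0.0872 nats

No, they are not equal!

This asymmetry is why KL divergence is not a true distance metric.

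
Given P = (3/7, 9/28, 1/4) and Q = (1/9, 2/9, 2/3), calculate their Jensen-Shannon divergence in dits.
0.0450 dits

Jensen-Shannon divergence is:
JSD(P||Q) = 0.5 × D_KL(P||M) + 0.5 × D_KL(Q||M)
where M = 0.5 × (P + Q) is the mixture distribution.

M = 0.5 × (3/7, 9/28, 1/4) + 0.5 × (1/9, 2/9, 2/3) = (0.269841, 0.271825, 11/24)

D_KL(P||M) = 0.0437 dits
D_KL(Q||M) = 0.0462 dits

JSD(P||Q) = 0.5 × 0.0437 + 0.5 × 0.0462 = 0.0450 dits

Unlike KL divergence, JSD is symmetric and bounded: 0 ≤ JSD ≤ log(2).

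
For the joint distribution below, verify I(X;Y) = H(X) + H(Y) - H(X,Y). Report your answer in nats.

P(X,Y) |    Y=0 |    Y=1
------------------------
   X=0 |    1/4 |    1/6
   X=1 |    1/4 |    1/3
I(X;Y) = 0.0144 nats

Mutual information has multiple equivalent forms:
- I(X;Y) = H(X) - H(X|Y)
- I(X;Y) = H(Y) - H(Y|X)
- I(X;Y) = H(X) + H(Y) - H(X,Y)

Computing all quantities:
H(X) = 0.6792, H(Y) = 0.6931, H(X,Y) = 1.3580
H(X|Y) = 0.6648, H(Y|X) = 0.6788

Verification:
H(X) - H(X|Y) = 0.6792 - 0.6648 = 0.0144
H(Y) - H(Y|X) = 0.6931 - 0.6788 = 0.0144
H(X) + H(Y) - H(X,Y) = 0.6792 + 0.6931 - 1.3580 = 0.0144

All forms give I(X;Y) = 0.0144 nats. ✓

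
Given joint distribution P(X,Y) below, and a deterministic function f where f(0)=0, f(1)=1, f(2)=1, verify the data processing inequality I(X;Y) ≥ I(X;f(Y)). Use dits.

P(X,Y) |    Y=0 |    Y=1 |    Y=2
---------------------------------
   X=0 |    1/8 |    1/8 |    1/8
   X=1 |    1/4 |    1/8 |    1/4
I(X;Y) = 0.0047, I(X;f(Y)) = 0.0010, inequality holds: 0.0047 ≥ 0.0010

Data Processing Inequality: For any Markov chain X → Y → Z, we have I(X;Y) ≥ I(X;Z).

Here Z = f(Y) is a deterministic function of Y, forming X → Y → Z.

Original I(X;Y) = 0.0047 dits

After applying f:
P(X,Z) where Z=f(Y):
- P(X,Z=0) = P(X,Y=0)
- P(X,Z=1) = P(X,Y=1) + P(X,Y=2)

I(X;Z) = I(X;f(Y)) = 0.0010 dits

Verification: 0.0047 ≥ 0.0010 ✓

Information cannot be created by processing; the function f can only lose information about X.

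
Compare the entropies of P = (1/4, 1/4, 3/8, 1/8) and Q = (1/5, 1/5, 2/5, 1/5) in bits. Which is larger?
Q

Computing entropies in bits:
H(P) = 1.9056
H(Q) = 1.9219

Distribution Q has higher entropy.

Intuition: The distribution closer to uniform (more spread out) has higher entropy.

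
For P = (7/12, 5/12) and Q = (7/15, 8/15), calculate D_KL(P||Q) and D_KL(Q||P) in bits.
D_KL(P||Q) = 0.0394, D_KL(Q||P) = 0.0397

KL divergence is not symmetric: D_KL(P||Q) ≠ D_KL(Q||P) in general.

D_KL(P||Q) = 0.0394 bits
D_KL(Q||P) = 0.0397 bits

No, they are not equal!

This asymmetry is why KL divergence is not a true distance metric.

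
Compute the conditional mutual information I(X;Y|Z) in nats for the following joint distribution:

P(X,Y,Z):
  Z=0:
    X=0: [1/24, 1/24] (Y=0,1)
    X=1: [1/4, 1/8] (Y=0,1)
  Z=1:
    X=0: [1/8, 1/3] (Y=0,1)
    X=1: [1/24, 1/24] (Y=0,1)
0.0120 nats

Conditional mutual information: I(X;Y|Z) = H(X|Z) + H(Y|Z) - H(X,Y|Z)

H(Z) = 0.6897
H(X,Z) = 1.1395 → H(X|Z) = 0.4499
H(Y,Z) = 1.3244 → H(Y|Z) = 0.6348
H(X,Y,Z) = 1.7623 → H(X,Y|Z) = 1.0726

I(X;Y|Z) = 0.4499 + 0.6348 - 1.0726 = 0.0120 nats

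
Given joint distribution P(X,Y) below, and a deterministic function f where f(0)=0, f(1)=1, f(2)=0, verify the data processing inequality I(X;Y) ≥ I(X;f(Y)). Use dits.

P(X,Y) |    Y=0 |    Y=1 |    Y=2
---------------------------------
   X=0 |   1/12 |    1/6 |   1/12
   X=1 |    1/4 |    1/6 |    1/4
I(X;Y) = 0.0133, I(X;f(Y)) = 0.0133, inequality holds: 0.0133 ≥ 0.0133

Data Processing Inequality: For any Markov chain X → Y → Z, we have I(X;Y) ≥ I(X;Z).

Here Z = f(Y) is a deterministic function of Y, forming X → Y → Z.

Original I(X;Y) = 0.0133 dits

After applying f:
P(X,Z) where Z=f(Y):
- P(X,Z=0) = P(X,Y=0) + P(X,Y=2)
- P(X,Z=1) = P(X,Y=1)

I(X;Z) = I(X;f(Y)) = 0.0133 dits

Verification: 0.0133 ≥ 0.0133 ✓

Information cannot be created by processing; the function f can only lose information about X.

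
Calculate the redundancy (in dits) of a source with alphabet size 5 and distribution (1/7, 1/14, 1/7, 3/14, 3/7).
0.0746 dits

Redundancy measures how far a source is from maximum entropy:
R = H_max - H(X)

Maximum entropy for 5 symbols: H_max = log_10(5) = 0.6990 dits
Actual entropy: H(X) = 0.6244 dits
Redundancy: R = 0.6990 - 0.6244 = 0.0746 dits

This redundancy represents potential for compression: the source could be compressed by 0.0746 dits per symbol.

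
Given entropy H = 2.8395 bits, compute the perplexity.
7.1577

Perplexity is 2^H (or exp(H) for natural log).

H = 2.8395 bits
Perplexity = 2^2.8395 = 7.1577

Interpretation: The model's uncertainty is equivalent to choosing uniformly among 7.2 options.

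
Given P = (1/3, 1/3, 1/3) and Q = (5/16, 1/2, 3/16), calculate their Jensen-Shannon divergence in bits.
0.0273 bits

Jensen-Shannon divergence is:
JSD(P||Q) = 0.5 × D_KL(P||M) + 0.5 × D_KL(Q||M)
where M = 0.5 × (P + Q) is the mixture distribution.

M = 0.5 × (1/3, 1/3, 1/3) + 0.5 × (5/16, 1/2, 3/16) = (0.322917, 5/12, 0.260417)

D_KL(P||M) = 0.0267 bits
D_KL(Q||M) = 0.0279 bits

JSD(P||Q) = 0.5 × 0.0267 + 0.5 × 0.0279 = 0.0273 bits

Unlike KL divergence, JSD is symmetric and bounded: 0 ≤ JSD ≤ log(2).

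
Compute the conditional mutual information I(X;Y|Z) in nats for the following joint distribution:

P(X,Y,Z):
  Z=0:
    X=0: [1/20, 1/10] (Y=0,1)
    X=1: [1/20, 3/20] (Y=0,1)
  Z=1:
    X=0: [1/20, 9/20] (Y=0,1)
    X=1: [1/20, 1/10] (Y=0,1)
0.0225 nats

Conditional mutual information: I(X;Y|Z) = H(X|Z) + H(Y|Z) - H(X,Y|Z)

H(Z) = 0.6474
H(X,Z) = 1.2376 → H(X|Z) = 0.5902
H(Y,Z) = 1.1359 → H(Y|Z) = 0.4885
H(X,Y,Z) = 1.7036 → H(X,Y|Z) = 1.0561

I(X;Y|Z) = 0.5902 + 0.4885 - 1.0561 = 0.0225 nats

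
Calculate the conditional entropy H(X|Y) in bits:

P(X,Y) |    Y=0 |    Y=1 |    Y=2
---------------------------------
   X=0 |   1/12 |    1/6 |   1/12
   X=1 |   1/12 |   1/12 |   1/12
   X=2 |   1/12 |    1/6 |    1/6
1.5304 bits

Using the chain rule: H(X|Y) = H(X,Y) - H(Y)

First, compute H(X,Y) = 3.0850 bits

Marginal P(Y) = (1/4, 5/12, 1/3)
H(Y) = 1.5546 bits

H(X|Y) = H(X,Y) - H(Y) = 3.0850 - 1.5546 = 1.5304 bits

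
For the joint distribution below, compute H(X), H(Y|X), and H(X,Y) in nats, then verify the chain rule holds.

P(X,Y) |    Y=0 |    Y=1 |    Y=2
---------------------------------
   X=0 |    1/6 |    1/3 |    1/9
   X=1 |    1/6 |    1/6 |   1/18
H(X,Y) = 1.6668, H(X) = 0.6682, H(Y|X) = 0.9985 (all in nats)

Chain rule: H(X,Y) = H(X) + H(Y|X)

Left side — joint entropy directly:
H(X,Y) = -Σ p(x,y) log p(x,y) = 1.6668 nats

Right side — compute H(Y|X) from the conditional distributions:
P(X) = (11/18, 7/18), so H(X) = 0.6682 nats
H(Y|X) = Σ_x P(X=x) · H(Y|X=x):
  P(Y|X=0) = (3/11, 6/11, 2/11), H(Y|X=0) = 0.9949, weight P(X=0) = 11/18
  P(Y|X=1) = (3/7, 3/7, 1/7), H(Y|X=1) = 1.0042, weight P(X=1) = 7/18
H(Y|X) = 0.9985 nats

H(X) + H(Y|X) = 0.6682 + 0.9985 = 1.6668 nats

Both sides equal 1.6668 nats. ✓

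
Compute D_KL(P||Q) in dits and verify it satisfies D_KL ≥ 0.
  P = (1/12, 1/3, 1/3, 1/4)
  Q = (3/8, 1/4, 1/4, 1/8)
0.1041 dits

KL divergence satisfies the Gibbs inequality: D_KL(P||Q) ≥ 0 for all distributions P, Q.

D_KL(P||Q) = Σ p(x) log(p(x)/q(x))
Term by term:
  x=0: 1/12 × log_10[(1/12)/(3/8)] = -0.0544
  x=1: 1/3 × log_10[(1/3)/(1/4)] = 0.0416
  x=2: 1/3 × log_10[(1/3)/(1/4)] = 0.0416
  x=3: 1/4 × log_10[(1/4)/(1/8)] = 0.0753
D_KL(P||Q) = 0.1041 dits

D_KL(P||Q) = 0.1041 ≥ 0 ✓

This non-negativity is a fundamental property: relative entropy cannot be negative because it measures how different Q is from P.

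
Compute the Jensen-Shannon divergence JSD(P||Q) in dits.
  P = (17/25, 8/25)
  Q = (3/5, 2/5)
0.0015 dits

Jensen-Shannon divergence is:
JSD(P||Q) = 0.5 × D_KL(P||M) + 0.5 × D_KL(Q||M)
where M = 0.5 × (P + Q) is the mixture distribution.

M = 0.5 × (17/25, 8/25) + 0.5 × (3/5, 2/5) = (16/25, 9/25)

D_KL(P||M) = 0.0015 dits
D_KL(Q||M) = 0.0015 dits

JSD(P||Q) = 0.5 × 0.0015 + 0.5 × 0.0015 = 0.0015 dits

Unlike KL divergence, JSD is symmetric and bounded: 0 ≤ JSD ≤ log(2).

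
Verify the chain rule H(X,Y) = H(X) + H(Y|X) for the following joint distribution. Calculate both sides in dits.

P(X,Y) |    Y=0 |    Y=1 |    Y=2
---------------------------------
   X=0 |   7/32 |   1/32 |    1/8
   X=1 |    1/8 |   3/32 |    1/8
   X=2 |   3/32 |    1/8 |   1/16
H(X,Y) = 0.9110, H(X) = 0.4741, H(Y|X) = 0.4369 (all in dits)

Chain rule: H(X,Y) = H(X) + H(Y|X)

Left side — joint entropy directly:
H(X,Y) = -Σ p(x,y) log p(x,y) = 0.9110 dits

Right side — compute H(Y|X) from the conditional distributions:
P(X) = (3/8, 11/32, 9/32), so H(X) = 0.4741 dits
H(Y|X) = Σ_x P(X=x) · H(Y|X=x):
  P(Y|X=0) = (7/12, 1/12, 1/3), H(Y|X=0) = 0.3855, weight P(X=0) = 3/8
  P(Y|X=1) = (4/11, 3/11, 4/11), H(Y|X=1) = 0.4734, weight P(X=1) = 11/32
  P(Y|X=2) = (1/3, 4/9, 2/9), H(Y|X=2) = 0.4607, weight P(X=2) = 9/32
H(Y|X) = 0.4369 dits

H(X) + H(Y|X) = 0.4741 + 0.4369 = 0.9110 dits

Both sides equal 0.9110 dits. ✓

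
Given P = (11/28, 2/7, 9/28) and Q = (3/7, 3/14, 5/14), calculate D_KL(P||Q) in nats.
0.0141 nats

KL divergence: D_KL(P||Q) = Σ p(x) log(p(x)/q(x))

Computing term by term:
  x=0: 11/28 × log_e[(11/28)/(3/7)] = 11/28 × -0.0870 = -0.0342
  x=1: 2/7 × log_e[(2/7)/(3/14)] = 2/7 × 0.2877 = 0.0822
  x=2: 9/28 × log_e[(9/28)/(5/14)] = 9/28 × -0.1054 = -0.0339

D_KL(P||Q) = 0.0141 nats

Note: KL divergence is always non-negative and equals 0 iff P = Q.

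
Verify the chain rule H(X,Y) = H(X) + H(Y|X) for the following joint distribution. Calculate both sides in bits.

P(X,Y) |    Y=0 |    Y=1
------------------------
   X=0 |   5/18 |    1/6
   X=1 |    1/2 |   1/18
H(X,Y) = 1.6758, H(X) = 0.9911, H(Y|X) = 0.6847 (all in bits)

Chain rule: H(X,Y) = H(X) + H(Y|X)

Left side — joint entropy directly:
H(X,Y) = -Σ p(x,y) log p(x,y) = 1.6758 bits

Right side — compute H(Y|X) from the conditional distributions:
P(X) = (4/9, 5/9), so H(X) = 0.9911 bits
H(Y|X) = Σ_x P(X=x) · H(Y|X=x):
  P(Y|X=0) = (5/8, 3/8), H(Y|X=0) = 0.9544, weight P(X=0) = 4/9
  P(Y|X=1) = (9/10, 1/10), H(Y|X=1) = 0.4690, weight P(X=1) = 5/9
H(Y|X) = 0.6847 bits

H(X) + H(Y|X) = 0.9911 + 0.6847 = 1.6758 bits

Both sides equal 1.6758 bits. ✓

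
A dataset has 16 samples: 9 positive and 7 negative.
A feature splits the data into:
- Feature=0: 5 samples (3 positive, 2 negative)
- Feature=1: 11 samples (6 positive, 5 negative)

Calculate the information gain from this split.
0.0019 bits

Information Gain = H(Y) - H(Y|Feature)

Before split:
P(positive) = 9/16 = 0.5625
H(Y) = 0.9887 bits

After split:
Feature=0: H = 0.9710 bits (weight = 5/16)
Feature=1: H = 0.9940 bits (weight = 11/16)
H(Y|Feature) = (5/16)×0.9710 + (11/16)×0.9940 = 0.9868 bits

Information Gain = 0.9887 - 0.9868 = 0.0019 bits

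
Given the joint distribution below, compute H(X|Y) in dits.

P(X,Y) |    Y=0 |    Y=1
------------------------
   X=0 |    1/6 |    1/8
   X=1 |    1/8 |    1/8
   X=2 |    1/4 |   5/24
0.4613 dits

Using the chain rule: H(X|Y) = H(X,Y) - H(Y)

First, compute H(X,Y) = 0.7608 dits

Marginal P(Y) = (13/24, 11/24)
H(Y) = 0.2995 dits

H(X|Y) = H(X,Y) - H(Y) = 0.7608 - 0.2995 = 0.4613 dits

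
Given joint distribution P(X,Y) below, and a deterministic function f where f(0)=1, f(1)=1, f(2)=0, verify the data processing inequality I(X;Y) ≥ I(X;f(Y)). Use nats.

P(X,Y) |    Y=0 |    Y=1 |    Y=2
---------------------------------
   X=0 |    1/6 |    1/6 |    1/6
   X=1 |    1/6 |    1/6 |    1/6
I(X;Y) = 0.0000, I(X;f(Y)) = 0.0000, inequality holds: 0.0000 ≥ 0.0000

Data Processing Inequality: For any Markov chain X → Y → Z, we have I(X;Y) ≥ I(X;Z).

Here Z = f(Y) is a deterministic function of Y, forming X → Y → Z.

Original I(X;Y) = 0.0000 nats

After applying f:
P(X,Z) where Z=f(Y):
- P(X,Z=0) = P(X,Y=2)
- P(X,Z=1) = P(X,Y=0) + P(X,Y=1)

I(X;Z) = I(X;f(Y)) = 0.0000 nats

Verification: 0.0000 ≥ 0.0000 ✓

Information cannot be created by processing; the function f can only lose information about X.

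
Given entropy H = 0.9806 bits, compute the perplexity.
1.9733

Perplexity is 2^H (or exp(H) for natural log).

H = 0.9806 bits
Perplexity = 2^0.9806 = 1.9733

Interpretation: The model's uncertainty is equivalent to choosing uniformly among 2.0 options.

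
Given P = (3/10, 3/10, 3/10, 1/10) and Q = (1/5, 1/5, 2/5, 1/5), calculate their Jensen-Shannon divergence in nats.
0.0221 nats

Jensen-Shannon divergence is:
JSD(P||Q) = 0.5 × D_KL(P||M) + 0.5 × D_KL(Q||M)
where M = 0.5 × (P + Q) is the mixture distribution.

M = 0.5 × (3/10, 3/10, 3/10, 1/10) + 0.5 × (1/5, 1/5, 2/5, 1/5) = (1/4, 1/4, 7/20, 3/20)

D_KL(P||M) = 0.0226 nats
D_KL(Q||M) = 0.0217 nats

JSD(P||Q) = 0.5 × 0.0226 + 0.5 × 0.0217 = 0.0221 nats

Unlike KL divergence, JSD is symmetric and bounded: 0 ≤ JSD ≤ log(2).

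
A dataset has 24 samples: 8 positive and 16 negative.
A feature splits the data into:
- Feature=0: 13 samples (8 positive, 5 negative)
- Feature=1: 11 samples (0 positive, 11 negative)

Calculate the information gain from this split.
0.3976 bits

Information Gain = H(Y) - H(Y|Feature)

Before split:
P(positive) = 8/24 = 0.3333
H(Y) = 0.9183 bits

After split:
Feature=0: H = 0.9612 bits (weight = 13/24)
Feature=1: H = 0.0000 bits (weight = 11/24)
H(Y|Feature) = (13/24)×0.9612 + (11/24)×0.0000 = 0.5207 bits

Information Gain = 0.9183 - 0.5207 = 0.3976 bits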